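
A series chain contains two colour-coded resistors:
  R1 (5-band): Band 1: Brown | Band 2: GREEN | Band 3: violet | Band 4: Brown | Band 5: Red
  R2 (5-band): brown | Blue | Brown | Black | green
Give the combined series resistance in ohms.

R1: brown, green, violet → 157; brown ×10 → 1570 Ω.
R2: brown, blue, brown → 161; black ×1 → 161 Ω.
Series: 1570 + 161 = 1731 Ω.

1731 Ω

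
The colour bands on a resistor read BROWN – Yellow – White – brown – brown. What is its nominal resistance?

Brown → 1 (first significant figure)
Yellow → 4 (second significant figure)
White → 9 (third significant figure)
Brown → ×10 multiplier
149 × 10 = 1490 Ω

1490 Ω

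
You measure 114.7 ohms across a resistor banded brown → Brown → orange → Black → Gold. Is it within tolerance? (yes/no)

Brown → 1 (first significant figure)
Brown → 1 (second significant figure)
Orange → 3 (third significant figure)
Black → ×1 multiplier
Gold → ±5% tolerance
113 × 1 = 113 Ω
Allowed range: 107.35 Ω to 118.65 Ω.
114.7 ohms lies inside that range.

yes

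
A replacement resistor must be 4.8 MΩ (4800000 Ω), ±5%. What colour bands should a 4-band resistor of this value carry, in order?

4800000 Ω = 48 × 10^5.
4 → yellow
8 → grey
Multiplier 10^5 → green.
±5% tolerance → gold.

yellow, grey, green, gold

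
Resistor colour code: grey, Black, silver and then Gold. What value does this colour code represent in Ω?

Grey → 8 (first significant figure)
Black → 0 (second significant figure)
Silver → ×0.01 multiplier
80 × 0.01 = 0.8 Ω

0.8 Ω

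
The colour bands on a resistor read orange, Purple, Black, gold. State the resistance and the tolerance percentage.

Orange → 3 (first significant figure)
Violet → 7 (second significant figure)
Black → ×1 multiplier
Gold → ±5% tolerance
37 × 1 = 37 Ω

37 Ω ±5%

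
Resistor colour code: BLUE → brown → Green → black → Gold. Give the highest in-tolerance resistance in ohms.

Blue → 6 (first significant figure)
Brown → 1 (second significant figure)
Green → 5 (third significant figure)
Black → ×1 multiplier
Gold → ±5% tolerance
615 × 1 = 615 Ω
Highest = 615 × (1 + 5/100) = 645.75 Ω.

645.75 Ω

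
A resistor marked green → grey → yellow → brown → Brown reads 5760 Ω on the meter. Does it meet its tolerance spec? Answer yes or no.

Green → 5 (first significant figure)
Grey → 8 (second significant figure)
Yellow → 4 (third significant figure)
Brown → ×10 multiplier
Brown → ±1% tolerance
584 × 10 = 5840 Ω
Allowed range: 5781.6 Ω to 5898.4 Ω.
5760 Ω lies outside that range.

no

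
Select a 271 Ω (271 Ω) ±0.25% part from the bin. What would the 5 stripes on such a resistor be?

red, violet, brown, black, blue

271 Ω = 271 × 10^0.
2 → red
7 → violet
1 → brown
Multiplier 10^0 → black.
±0.25% tolerance → blue.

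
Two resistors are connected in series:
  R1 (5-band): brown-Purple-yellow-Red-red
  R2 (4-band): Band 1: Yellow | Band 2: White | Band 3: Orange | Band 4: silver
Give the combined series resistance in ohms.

66400 Ω

R1: brown, violet, yellow → 174; red ×10^2 → 17400 Ω.
R2: yellow, white → 49; orange ×10^3 → 49000 Ω.
Series: 17400 + 49000 = 66400 Ω.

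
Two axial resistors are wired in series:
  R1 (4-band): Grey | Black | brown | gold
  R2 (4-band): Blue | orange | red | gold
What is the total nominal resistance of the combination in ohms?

R1: grey, black → 80; brown ×10 → 800 Ω.
R2: blue, orange → 63; red ×10^2 → 6300 Ω.
Series: 800 + 6300 = 7100 Ω.

7100 Ω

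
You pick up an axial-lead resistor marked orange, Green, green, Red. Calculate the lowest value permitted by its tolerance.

Orange → 3 (first significant figure)
Green → 5 (second significant figure)
Green → ×10^5 multiplier
Red → ±2% tolerance
35 × 100000 = 3500000 Ω
Lowest = 3500000 × (1 − 2/100) = 3430000 Ω.

3430000 Ω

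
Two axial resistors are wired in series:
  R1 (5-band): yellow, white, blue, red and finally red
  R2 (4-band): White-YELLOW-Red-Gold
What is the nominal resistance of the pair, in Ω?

R1: yellow, white, blue → 496; red ×10^2 → 49600 Ω.
R2: white, yellow → 94; red ×10^2 → 9400 Ω.
Series: 49600 + 9400 = 59000 Ω.

59000 Ω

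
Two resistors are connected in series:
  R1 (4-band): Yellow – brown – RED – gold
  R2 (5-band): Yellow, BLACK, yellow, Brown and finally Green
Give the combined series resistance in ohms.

8140 Ω

R1: yellow, brown → 41; red ×10^2 → 4100 Ω.
R2: yellow, black, yellow → 404; brown ×10 → 4040 Ω.
Series: 4100 + 4040 = 8140 Ω.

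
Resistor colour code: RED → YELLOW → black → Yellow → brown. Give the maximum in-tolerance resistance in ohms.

2424000 Ω

Red → 2 (first significant figure)
Yellow → 4 (second significant figure)
Black → 0 (third significant figure)
Yellow → ×10^4 multiplier
Brown → ±1% tolerance
240 × 10000 = 2400000 Ω
Maximum = 2400000 × (1 + 1/100) = 2424000 Ω.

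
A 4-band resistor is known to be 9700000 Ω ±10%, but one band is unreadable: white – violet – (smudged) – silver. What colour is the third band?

9700000 Ω = 97 × 10^5.
The third band is the multiplier, 10^5, which is green.

green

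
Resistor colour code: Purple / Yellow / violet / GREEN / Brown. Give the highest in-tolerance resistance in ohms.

75447000 Ω

Violet → 7 (first significant figure)
Yellow → 4 (second significant figure)
Violet → 7 (third significant figure)
Green → ×10^5 multiplier
Brown → ±1% tolerance
747 × 100000 = 74700000 Ω
Highest = 74700000 × (1 + 1/100) = 75447000 Ω.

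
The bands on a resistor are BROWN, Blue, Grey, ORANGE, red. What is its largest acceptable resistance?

Brown → 1 (first significant figure)
Blue → 6 (second significant figure)
Grey → 8 (third significant figure)
Orange → ×10^3 multiplier
Red → ±2% tolerance
168 × 1000 = 168000 Ω
Largest = 168000 × (1 + 2/100) = 171360 Ω.

171360 Ω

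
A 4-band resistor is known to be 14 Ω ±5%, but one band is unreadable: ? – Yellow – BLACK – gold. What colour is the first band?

brown

14 Ω = 14 × 10^0.
The first band gives digit 1 of the significand, and 1 is brown.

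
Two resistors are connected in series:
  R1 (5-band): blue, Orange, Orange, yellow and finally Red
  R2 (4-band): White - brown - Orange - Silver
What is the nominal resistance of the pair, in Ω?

R1: blue, orange, orange → 633; yellow ×10^4 → 6330000 Ω.
R2: white, brown → 91; orange ×10^3 → 91000 Ω.
Series: 6330000 + 91000 = 6421000 Ω.

6421000 Ω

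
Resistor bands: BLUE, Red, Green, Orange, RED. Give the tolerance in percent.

±2%

The last band, red, is the tolerance band.
Red corresponds to ±2%.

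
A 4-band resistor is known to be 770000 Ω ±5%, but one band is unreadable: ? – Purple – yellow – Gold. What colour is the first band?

770000 Ω = 77 × 10^4.
The first band gives digit 7 of the significand, and 7 is violet.

violet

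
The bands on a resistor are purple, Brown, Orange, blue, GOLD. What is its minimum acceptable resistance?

677350000 Ω

Violet → 7 (first significant figure)
Brown → 1 (second significant figure)
Orange → 3 (third significant figure)
Blue → ×10^6 multiplier
Gold → ±5% tolerance
713 × 1000000 = 713000000 Ω
Minimum = 713000000 × (1 − 5/100) = 677350000 Ω.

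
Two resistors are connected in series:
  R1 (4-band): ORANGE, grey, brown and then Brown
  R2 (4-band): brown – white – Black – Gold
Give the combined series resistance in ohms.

399 Ω

R1: orange, grey → 38; brown ×10 → 380 Ω.
R2: brown, white → 19; black ×1 → 19 Ω.
Series: 380 + 19 = 399 Ω.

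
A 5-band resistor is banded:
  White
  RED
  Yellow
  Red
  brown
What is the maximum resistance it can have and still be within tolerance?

White → 9 (first significant figure)
Red → 2 (second significant figure)
Yellow → 4 (third significant figure)
Red → ×10^2 multiplier
Brown → ±1% tolerance
924 × 100 = 92400 Ω
Maximum = 92400 × (1 + 1/100) = 93324 Ω.

93324 Ω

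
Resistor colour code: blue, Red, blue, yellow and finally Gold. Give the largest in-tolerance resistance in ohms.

Blue → 6 (first significant figure)
Red → 2 (second significant figure)
Blue → 6 (third significant figure)
Yellow → ×10^4 multiplier
Gold → ±5% tolerance
626 × 10000 = 6260000 Ω
Largest = 6260000 × (1 + 5/100) = 6573000 Ω.

6573000 Ω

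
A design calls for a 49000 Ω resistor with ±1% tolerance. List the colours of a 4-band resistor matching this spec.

yellow, white, orange, brown

49000 Ω = 49 × 10^3.
4 → yellow
9 → white
Multiplier 10^3 → orange.
±1% tolerance → brown.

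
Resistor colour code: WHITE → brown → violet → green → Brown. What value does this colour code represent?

White → 9 (first significant figure)
Brown → 1 (second significant figure)
Violet → 7 (third significant figure)
Green → ×10^5 multiplier
917 × 100000 = 91700000 Ω

91700000 Ω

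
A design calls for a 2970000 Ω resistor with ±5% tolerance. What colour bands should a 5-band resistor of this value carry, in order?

red, white, violet, yellow, gold

2970000 Ω = 297 × 10^4.
2 → red
9 → white
7 → violet
Multiplier 10^4 → yellow.
±5% tolerance → gold.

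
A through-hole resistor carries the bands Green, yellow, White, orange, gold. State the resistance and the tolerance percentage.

Green → 5 (first significant figure)
Yellow → 4 (second significant figure)
White → 9 (third significant figure)
Orange → ×10^3 multiplier
Gold → ±5% tolerance
549 × 1000 = 549000 Ω

549000 Ω ±5%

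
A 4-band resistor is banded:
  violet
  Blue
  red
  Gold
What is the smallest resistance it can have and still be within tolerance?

7220 Ω

Violet → 7 (first significant figure)
Blue → 6 (second significant figure)
Red → ×10^2 multiplier
Gold → ±5% tolerance
76 × 100 = 7600 Ω
Smallest = 7600 × (1 − 5/100) = 7220 Ω.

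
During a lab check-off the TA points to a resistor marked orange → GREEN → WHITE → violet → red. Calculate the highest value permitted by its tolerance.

Orange → 3 (first significant figure)
Green → 5 (second significant figure)
White → 9 (third significant figure)
Violet → ×10^7 multiplier
Red → ±2% tolerance
359 × 10000000 = 3590000000 Ω
Highest = 3590000000 × (1 + 2/100) = 3661800000 Ω.

3661800000 Ω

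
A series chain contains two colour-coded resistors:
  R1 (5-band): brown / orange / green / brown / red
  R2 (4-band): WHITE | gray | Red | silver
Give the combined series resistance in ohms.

R1: brown, orange, green → 135; brown ×10 → 1350 Ω.
R2: white, grey → 98; red ×10^2 → 9800 Ω.
Series: 1350 + 9800 = 11150 Ω.

11150 Ω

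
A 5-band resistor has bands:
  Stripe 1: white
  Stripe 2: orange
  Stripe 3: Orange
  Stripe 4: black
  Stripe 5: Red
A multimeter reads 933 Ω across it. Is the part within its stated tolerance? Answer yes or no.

yes

White → 9 (first significant figure)
Orange → 3 (second significant figure)
Orange → 3 (third significant figure)
Black → ×1 multiplier
Red → ±2% tolerance
933 × 1 = 933 Ω
Allowed range: 914.34 Ω to 951.66 Ω.
933 Ω lies inside that range.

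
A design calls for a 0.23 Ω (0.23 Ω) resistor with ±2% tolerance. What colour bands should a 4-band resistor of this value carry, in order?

red, orange, silver, red

0.23 Ω = 23 × 10^-2.
2 → red
3 → orange
Multiplier 10^-2 → silver.
±2% tolerance → red.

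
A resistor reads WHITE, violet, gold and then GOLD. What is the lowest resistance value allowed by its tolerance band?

9.215 Ω

White → 9 (first significant figure)
Violet → 7 (second significant figure)
Gold → ×0.1 multiplier
Gold → ±5% tolerance
97 × 0.1 = 9.7 Ω
Lowest = 9.7 × (1 − 5/100) = 9.215 Ω.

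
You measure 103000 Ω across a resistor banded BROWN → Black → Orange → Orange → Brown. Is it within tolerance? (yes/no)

Brown → 1 (first significant figure)
Black → 0 (second significant figure)
Orange → 3 (third significant figure)
Orange → ×10^3 multiplier
Brown → ±1% tolerance
103 × 1000 = 103000 Ω
Allowed range: 101970 Ω to 104030 Ω.
103000 Ω lies inside that range.

yes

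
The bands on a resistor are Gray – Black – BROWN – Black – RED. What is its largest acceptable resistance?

817.02 Ω

Grey → 8 (first significant figure)
Black → 0 (second significant figure)
Brown → 1 (third significant figure)
Black → ×1 multiplier
Red → ±2% tolerance
801 × 1 = 801 Ω
Largest = 801 × (1 + 2/100) = 817.02 Ω.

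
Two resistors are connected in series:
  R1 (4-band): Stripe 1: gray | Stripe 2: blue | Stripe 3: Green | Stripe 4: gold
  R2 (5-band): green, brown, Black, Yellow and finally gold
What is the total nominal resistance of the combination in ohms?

13700000 Ω

R1: grey, blue → 86; green ×10^5 → 8600000 Ω.
R2: green, brown, black → 510; yellow ×10^4 → 5100000 Ω.
Series: 8600000 + 5100000 = 13700000 Ω.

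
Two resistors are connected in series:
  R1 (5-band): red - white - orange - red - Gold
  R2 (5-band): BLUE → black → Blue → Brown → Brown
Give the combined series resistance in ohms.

R1: red, white, orange → 293; red ×10^2 → 29300 Ω.
R2: blue, black, blue → 606; brown ×10 → 6060 Ω.
Series: 29300 + 6060 = 35360 Ω.

35360 Ω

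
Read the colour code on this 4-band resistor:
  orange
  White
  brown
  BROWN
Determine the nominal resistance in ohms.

Orange → 3 (first significant figure)
White → 9 (second significant figure)
Brown → ×10 multiplier
39 × 10 = 390 Ω

390 Ω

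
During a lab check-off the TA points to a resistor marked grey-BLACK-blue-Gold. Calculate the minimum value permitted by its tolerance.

76000000 Ω

Grey → 8 (first significant figure)
Black → 0 (second significant figure)
Blue → ×10^6 multiplier
Gold → ±5% tolerance
80 × 1000000 = 80000000 Ω
Minimum = 80000000 × (1 − 5/100) = 76000000 Ω.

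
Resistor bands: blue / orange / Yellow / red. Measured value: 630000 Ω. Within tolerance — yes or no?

yes

Blue → 6 (first significant figure)
Orange → 3 (second significant figure)
Yellow → ×10^4 multiplier
Red → ±2% tolerance
63 × 10000 = 630000 Ω
Allowed range: 617400 Ω to 642600 Ω.
630000 Ω lies inside that range.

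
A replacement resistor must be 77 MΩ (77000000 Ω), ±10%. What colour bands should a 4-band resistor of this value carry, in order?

violet, violet, blue, silver

77000000 Ω = 77 × 10^6.
7 → violet
7 → violet
Multiplier 10^6 → blue.
±10% tolerance → silver.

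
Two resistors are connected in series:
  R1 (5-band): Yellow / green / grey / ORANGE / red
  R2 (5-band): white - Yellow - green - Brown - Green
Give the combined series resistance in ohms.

R1: yellow, green, grey → 458; orange ×10^3 → 458000 Ω.
R2: white, yellow, green → 945; brown ×10 → 9450 Ω.
Series: 458000 + 9450 = 467450 Ω.

467450 Ω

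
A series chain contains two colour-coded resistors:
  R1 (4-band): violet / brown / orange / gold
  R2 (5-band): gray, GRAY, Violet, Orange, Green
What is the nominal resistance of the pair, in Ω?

958000 Ω

R1: violet, brown → 71; orange ×10^3 → 71000 Ω.
R2: grey, grey, violet → 887; orange ×10^3 → 887000 Ω.
Series: 71000 + 887000 = 958000 Ω.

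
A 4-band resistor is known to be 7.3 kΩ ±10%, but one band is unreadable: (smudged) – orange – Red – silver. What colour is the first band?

7300 Ω = 73 × 10^2.
The first band gives digit 7 of the significand, and 7 is violet.

violet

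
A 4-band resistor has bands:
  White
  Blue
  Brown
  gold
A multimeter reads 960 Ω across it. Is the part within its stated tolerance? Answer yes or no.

White → 9 (first significant figure)
Blue → 6 (second significant figure)
Brown → ×10 multiplier
Gold → ±5% tolerance
96 × 10 = 960 Ω
Allowed range: 912 Ω to 1008 Ω.
960 Ω lies inside that range.

yes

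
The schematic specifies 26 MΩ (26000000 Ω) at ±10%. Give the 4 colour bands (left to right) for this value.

red, blue, blue, silver

26000000 Ω = 26 × 10^6.
2 → red
6 → blue
Multiplier 10^6 → blue.
±10% tolerance → silver.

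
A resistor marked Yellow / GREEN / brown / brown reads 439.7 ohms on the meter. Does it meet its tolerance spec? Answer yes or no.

Yellow → 4 (first significant figure)
Green → 5 (second significant figure)
Brown → ×10 multiplier
Brown → ±1% tolerance
45 × 10 = 450 Ω
Allowed range: 445.5 Ω to 454.5 Ω.
439.7 ohms lies outside that range.

no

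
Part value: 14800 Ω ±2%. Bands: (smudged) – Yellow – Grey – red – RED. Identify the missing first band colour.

brown

14800 Ω = 148 × 10^2.
The first band gives digit 1 of the significand, and 1 is brown.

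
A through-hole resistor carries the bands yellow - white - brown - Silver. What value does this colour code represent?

Yellow → 4 (first significant figure)
White → 9 (second significant figure)
Brown → ×10 multiplier
49 × 10 = 490 Ω

490 Ω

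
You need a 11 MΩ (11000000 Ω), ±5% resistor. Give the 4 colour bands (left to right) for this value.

11000000 Ω = 11 × 10^6.
1 → brown
1 → brown
Multiplier 10^6 → blue.
±5% tolerance → gold.

brown, brown, blue, gold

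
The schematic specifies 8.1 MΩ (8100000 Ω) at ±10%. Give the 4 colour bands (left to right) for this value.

8100000 Ω = 81 × 10^5.
8 → grey
1 → brown
Multiplier 10^5 → green.
±10% tolerance → silver.

grey, brown, green, silver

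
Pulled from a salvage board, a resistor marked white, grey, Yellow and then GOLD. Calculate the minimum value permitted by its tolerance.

White → 9 (first significant figure)
Grey → 8 (second significant figure)
Yellow → ×10^4 multiplier
Gold → ±5% tolerance
98 × 10000 = 980000 Ω
Minimum = 980000 × (1 − 5/100) = 931000 Ω.

931000 Ω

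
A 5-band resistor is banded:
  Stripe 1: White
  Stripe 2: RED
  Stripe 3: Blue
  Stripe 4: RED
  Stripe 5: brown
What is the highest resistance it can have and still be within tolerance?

White → 9 (first significant figure)
Red → 2 (second significant figure)
Blue → 6 (third significant figure)
Red → ×10^2 multiplier
Brown → ±1% tolerance
926 × 100 = 92600 Ω
Highest = 92600 × (1 + 1/100) = 93526 Ω.

93526 Ω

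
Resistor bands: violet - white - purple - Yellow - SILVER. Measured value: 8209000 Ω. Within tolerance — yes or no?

Violet → 7 (first significant figure)
White → 9 (second significant figure)
Violet → 7 (third significant figure)
Yellow → ×10^4 multiplier
Silver → ±10% tolerance
797 × 10000 = 7970000 Ω
Allowed range: 7173000 Ω to 8767000 Ω.
8209000 Ω lies inside that range.

yes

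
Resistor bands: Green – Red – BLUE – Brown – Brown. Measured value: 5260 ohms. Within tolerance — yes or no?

Green → 5 (first significant figure)
Red → 2 (second significant figure)
Blue → 6 (third significant figure)
Brown → ×10 multiplier
Brown → ±1% tolerance
526 × 10 = 5260 Ω
Allowed range: 5207.4 Ω to 5312.6 Ω.
5260 ohms lies inside that range.

yes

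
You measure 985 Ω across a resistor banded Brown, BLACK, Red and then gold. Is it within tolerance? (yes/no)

Brown → 1 (first significant figure)
Black → 0 (second significant figure)
Red → ×10^2 multiplier
Gold → ±5% tolerance
10 × 100 = 1000 Ω
Allowed range: 950 Ω to 1050 Ω.
985 Ω lies inside that range.

yes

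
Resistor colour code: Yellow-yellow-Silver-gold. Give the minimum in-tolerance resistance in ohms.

Yellow → 4 (first significant figure)
Yellow → 4 (second significant figure)
Silver → ×0.01 multiplier
Gold → ±5% tolerance
44 × 0.01 = 0.44 Ω
Minimum = 0.44 × (1 − 5/100) = 0.418 Ω.

0.418 Ω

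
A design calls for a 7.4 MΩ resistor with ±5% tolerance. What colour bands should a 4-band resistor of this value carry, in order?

7400000 Ω = 74 × 10^5.
7 → violet
4 → yellow
Multiplier 10^5 → green.
±5% tolerance → gold.

violet, yellow, green, gold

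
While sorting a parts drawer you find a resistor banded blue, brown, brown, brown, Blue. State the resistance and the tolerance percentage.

6110 Ω ±0.25%

Blue → 6 (first significant figure)
Brown → 1 (second significant figure)
Brown → 1 (third significant figure)
Brown → ×10 multiplier
Blue → ±0.25% tolerance
611 × 10 = 6110 Ω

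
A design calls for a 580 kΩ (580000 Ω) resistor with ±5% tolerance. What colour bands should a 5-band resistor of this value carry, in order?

green, grey, black, orange, gold

580000 Ω = 580 × 10^3.
5 → green
8 → grey
0 → black
Multiplier 10^3 → orange.
±5% tolerance → gold.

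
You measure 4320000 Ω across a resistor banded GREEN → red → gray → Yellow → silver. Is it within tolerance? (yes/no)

Green → 5 (first significant figure)
Red → 2 (second significant figure)
Grey → 8 (third significant figure)
Yellow → ×10^4 multiplier
Silver → ±10% tolerance
528 × 10000 = 5280000 Ω
Allowed range: 4752000 Ω to 5808000 Ω.
4320000 Ω lies outside that range.

no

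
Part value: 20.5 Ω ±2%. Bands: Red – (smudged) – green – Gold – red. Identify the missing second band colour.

20.5 Ω = 205 × 10^-1.
The second band gives digit 0 of the significand, and 0 is black.

black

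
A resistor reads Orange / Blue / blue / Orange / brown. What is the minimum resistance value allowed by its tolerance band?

Orange → 3 (first significant figure)
Blue → 6 (second significant figure)
Blue → 6 (third significant figure)
Orange → ×10^3 multiplier
Brown → ±1% tolerance
366 × 1000 = 366000 Ω
Minimum = 366000 × (1 − 1/100) = 362340 Ω.

362340 Ω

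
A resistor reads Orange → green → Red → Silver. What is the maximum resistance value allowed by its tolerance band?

Orange → 3 (first significant figure)
Green → 5 (second significant figure)
Red → ×10^2 multiplier
Silver → ±10% tolerance
35 × 100 = 3500 Ω
Maximum = 3500 × (1 + 10/100) = 3850 Ω.

3850 Ω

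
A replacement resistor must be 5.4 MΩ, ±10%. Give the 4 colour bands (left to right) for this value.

green, yellow, green, silver

5400000 Ω = 54 × 10^5.
5 → green
4 → yellow
Multiplier 10^5 → green.
±10% tolerance → silver.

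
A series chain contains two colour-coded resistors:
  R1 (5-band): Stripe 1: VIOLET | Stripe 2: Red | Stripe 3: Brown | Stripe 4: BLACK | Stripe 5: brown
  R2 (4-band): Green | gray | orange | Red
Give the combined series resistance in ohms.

R1: violet, red, brown → 721; black ×1 → 721 Ω.
R2: green, grey → 58; orange ×10^3 → 58000 Ω.
Series: 721 + 58000 = 58721 Ω.

58721 Ω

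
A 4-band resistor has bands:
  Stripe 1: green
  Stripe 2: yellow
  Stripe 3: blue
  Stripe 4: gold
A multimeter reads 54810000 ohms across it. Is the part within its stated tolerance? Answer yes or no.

Green → 5 (first significant figure)
Yellow → 4 (second significant figure)
Blue → ×10^6 multiplier
Gold → ±5% tolerance
54 × 1000000 = 54000000 Ω
Allowed range: 51300000 Ω to 56700000 Ω.
54810000 ohms lies inside that range.

yes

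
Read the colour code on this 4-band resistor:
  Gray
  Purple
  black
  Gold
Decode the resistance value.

87 Ω

Grey → 8 (first significant figure)
Violet → 7 (second significant figure)
Black → ×1 multiplier
87 × 1 = 87 Ω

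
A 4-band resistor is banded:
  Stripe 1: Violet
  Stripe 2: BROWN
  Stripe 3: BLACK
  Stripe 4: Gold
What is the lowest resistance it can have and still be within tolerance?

Violet → 7 (first significant figure)
Brown → 1 (second significant figure)
Black → ×1 multiplier
Gold → ±5% tolerance
71 × 1 = 71 Ω
Lowest = 71 × (1 − 5/100) = 67.45 Ω.

67.45 Ω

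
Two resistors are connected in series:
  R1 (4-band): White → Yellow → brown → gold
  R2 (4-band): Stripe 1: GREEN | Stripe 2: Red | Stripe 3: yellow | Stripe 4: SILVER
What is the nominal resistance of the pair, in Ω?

R1: white, yellow → 94; brown ×10 → 940 Ω.
R2: green, red → 52; yellow ×10^4 → 520000 Ω.
Series: 940 + 520000 = 520940 Ω.

520940 Ω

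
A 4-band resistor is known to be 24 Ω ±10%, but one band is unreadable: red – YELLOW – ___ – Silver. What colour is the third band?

24 Ω = 24 × 10^0.
The third band is the multiplier, 10^0, which is black.

black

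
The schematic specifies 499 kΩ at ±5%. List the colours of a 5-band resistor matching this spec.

499000 Ω = 499 × 10^3.
4 → yellow
9 → white
9 → white
Multiplier 10^3 → orange.
±5% tolerance → gold.

yellow, white, white, orange, gold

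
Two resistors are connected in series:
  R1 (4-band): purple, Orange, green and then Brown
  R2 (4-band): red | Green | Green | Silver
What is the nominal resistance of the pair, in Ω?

R1: violet, orange → 73; green ×10^5 → 7300000 Ω.
R2: red, green → 25; green ×10^5 → 2500000 Ω.
Series: 7300000 + 2500000 = 9800000 Ω.

9800000 Ω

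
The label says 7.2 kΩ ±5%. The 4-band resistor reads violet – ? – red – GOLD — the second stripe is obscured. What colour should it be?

7200 Ω = 72 × 10^2.
The second band gives digit 2 of the significand, and 2 is red.

red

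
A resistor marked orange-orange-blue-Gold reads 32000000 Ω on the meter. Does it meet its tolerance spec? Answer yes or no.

yes

Orange → 3 (first significant figure)
Orange → 3 (second significant figure)
Blue → ×10^6 multiplier
Gold → ±5% tolerance
33 × 1000000 = 33000000 Ω
Allowed range: 31350000 Ω to 34650000 Ω.
32000000 Ω lies inside that range.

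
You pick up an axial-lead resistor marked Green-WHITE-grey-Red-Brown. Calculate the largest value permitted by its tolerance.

60398 Ω

Green → 5 (first significant figure)
White → 9 (second significant figure)
Grey → 8 (third significant figure)
Red → ×10^2 multiplier
Brown → ±1% tolerance
598 × 100 = 59800 Ω
Largest = 59800 × (1 + 1/100) = 60398 Ω.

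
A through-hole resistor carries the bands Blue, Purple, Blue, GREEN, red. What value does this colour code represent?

67600000 Ω

Blue → 6 (first significant figure)
Violet → 7 (second significant figure)
Blue → 6 (third significant figure)
Green → ×10^5 multiplier
676 × 100000 = 67600000 Ω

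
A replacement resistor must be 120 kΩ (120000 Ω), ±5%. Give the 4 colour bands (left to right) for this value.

brown, red, yellow, gold

120000 Ω = 12 × 10^4.
1 → brown
2 → red
Multiplier 10^4 → yellow.
±5% tolerance → gold.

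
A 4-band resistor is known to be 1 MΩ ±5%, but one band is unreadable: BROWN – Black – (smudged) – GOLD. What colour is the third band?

green

1000000 Ω = 10 × 10^5.
The third band is the multiplier, 10^5, which is green.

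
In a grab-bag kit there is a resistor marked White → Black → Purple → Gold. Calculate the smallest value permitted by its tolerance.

855000000 Ω

White → 9 (first significant figure)
Black → 0 (second significant figure)
Violet → ×10^7 multiplier
Gold → ±5% tolerance
90 × 10000000 = 900000000 Ω
Smallest = 900000000 × (1 − 5/100) = 855000000 Ω.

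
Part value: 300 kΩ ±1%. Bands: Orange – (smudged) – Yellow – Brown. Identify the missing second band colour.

300000 Ω = 30 × 10^4.
The second band gives digit 0 of the significand, and 0 is black.

black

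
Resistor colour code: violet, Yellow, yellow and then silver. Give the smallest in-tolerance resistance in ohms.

Violet → 7 (first significant figure)
Yellow → 4 (second significant figure)
Yellow → ×10^4 multiplier
Silver → ±10% tolerance
74 × 10000 = 740000 Ω
Smallest = 740000 × (1 − 10/100) = 666000 Ω.

666000 Ω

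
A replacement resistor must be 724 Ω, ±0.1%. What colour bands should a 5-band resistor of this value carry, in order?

724 Ω = 724 × 10^0.
7 → violet
2 → red
4 → yellow
Multiplier 10^0 → black.
±0.1% tolerance → violet.

violet, red, yellow, black, violet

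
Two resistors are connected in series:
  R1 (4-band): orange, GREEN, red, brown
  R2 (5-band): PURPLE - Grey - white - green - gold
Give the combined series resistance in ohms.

R1: orange, green → 35; red ×10^2 → 3500 Ω.
R2: violet, grey, white → 789; green ×10^5 → 78900000 Ω.
Series: 3500 + 78900000 = 78903500 Ω.

78903500 Ω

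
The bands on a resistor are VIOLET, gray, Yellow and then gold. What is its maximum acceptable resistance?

Violet → 7 (first significant figure)
Grey → 8 (second significant figure)
Yellow → ×10^4 multiplier
Gold → ±5% tolerance
78 × 10000 = 780000 Ω
Maximum = 780000 × (1 + 5/100) = 819000 Ω.

819000 Ω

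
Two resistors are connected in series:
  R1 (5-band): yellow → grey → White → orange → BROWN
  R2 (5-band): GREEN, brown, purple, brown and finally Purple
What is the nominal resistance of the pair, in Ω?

494170 Ω

R1: yellow, grey, white → 489; orange ×10^3 → 489000 Ω.
R2: green, brown, violet → 517; brown ×10 → 5170 Ω.
Series: 489000 + 5170 = 494170 Ω.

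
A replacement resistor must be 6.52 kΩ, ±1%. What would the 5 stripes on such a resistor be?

blue, green, red, brown, brown

6520 Ω = 652 × 10^1.
6 → blue
5 → green
2 → red
Multiplier 10^1 → brown.
±1% tolerance → brown.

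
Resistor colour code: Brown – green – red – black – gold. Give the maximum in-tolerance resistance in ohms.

Brown → 1 (first significant figure)
Green → 5 (second significant figure)
Red → 2 (third significant figure)
Black → ×1 multiplier
Gold → ±5% tolerance
152 × 1 = 152 Ω
Maximum = 152 × (1 + 5/100) = 159.6 Ω.

159.6 Ω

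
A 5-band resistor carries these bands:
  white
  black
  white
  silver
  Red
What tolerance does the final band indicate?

±2%

The last band, red, is the tolerance band.
Red corresponds to ±2%.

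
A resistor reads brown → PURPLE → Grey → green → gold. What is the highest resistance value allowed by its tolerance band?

Brown → 1 (first significant figure)
Violet → 7 (second significant figure)
Grey → 8 (third significant figure)
Green → ×10^5 multiplier
Gold → ±5% tolerance
178 × 100000 = 17800000 Ω
Highest = 17800000 × (1 + 5/100) = 18690000 Ω.

18690000 Ω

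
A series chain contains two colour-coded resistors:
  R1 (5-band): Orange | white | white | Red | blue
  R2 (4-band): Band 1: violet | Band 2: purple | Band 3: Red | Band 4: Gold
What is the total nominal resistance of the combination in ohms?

47600 Ω

R1: orange, white, white → 399; red ×10^2 → 39900 Ω.
R2: violet, violet → 77; red ×10^2 → 7700 Ω.
Series: 39900 + 7700 = 47600 Ω.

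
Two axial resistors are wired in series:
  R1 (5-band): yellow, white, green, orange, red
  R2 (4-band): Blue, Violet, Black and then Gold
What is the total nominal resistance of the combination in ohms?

R1: yellow, white, green → 495; orange ×10^3 → 495000 Ω.
R2: blue, violet → 67; black ×1 → 67 Ω.
Series: 495000 + 67 = 495067 Ω.

495067 Ω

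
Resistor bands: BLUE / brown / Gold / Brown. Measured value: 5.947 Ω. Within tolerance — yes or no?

Blue → 6 (first significant figure)
Brown → 1 (second significant figure)
Gold → ×0.1 multiplier
Brown → ±1% tolerance
61 × 0.1 = 6.1 Ω
Allowed range: 6.039 Ω to 6.161 Ω.
5.947 Ω lies outside that range.

no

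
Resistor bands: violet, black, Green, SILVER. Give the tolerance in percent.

±10%

The last band, silver, is the tolerance band.
Silver corresponds to ±10%.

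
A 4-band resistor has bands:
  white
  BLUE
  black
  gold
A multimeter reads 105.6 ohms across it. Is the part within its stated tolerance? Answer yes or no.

White → 9 (first significant figure)
Blue → 6 (second significant figure)
Black → ×1 multiplier
Gold → ±5% tolerance
96 × 1 = 96 Ω
Allowed range: 91.2 Ω to 100.8 Ω.
105.6 ohms lies outside that range.

no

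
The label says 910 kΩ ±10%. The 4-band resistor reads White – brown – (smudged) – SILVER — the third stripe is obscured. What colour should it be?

yellow

910000 Ω = 91 × 10^4.
The third band is the multiplier, 10^4, which is yellow.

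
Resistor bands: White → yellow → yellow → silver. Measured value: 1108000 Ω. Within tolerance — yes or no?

White → 9 (first significant figure)
Yellow → 4 (second significant figure)
Yellow → ×10^4 multiplier
Silver → ±10% tolerance
94 × 10000 = 940000 Ω
Allowed range: 846000 Ω to 1034000 Ω.
1108000 Ω lies outside that range.

no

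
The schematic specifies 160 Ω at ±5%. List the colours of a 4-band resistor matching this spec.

brown, blue, brown, gold

160 Ω = 16 × 10^1.
1 → brown
6 → blue
Multiplier 10^1 → brown.
±5% tolerance → gold.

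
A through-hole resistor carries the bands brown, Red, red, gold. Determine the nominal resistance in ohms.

1200 Ω

Brown → 1 (first significant figure)
Red → 2 (second significant figure)
Red → ×10^2 multiplier
12 × 100 = 1200 Ω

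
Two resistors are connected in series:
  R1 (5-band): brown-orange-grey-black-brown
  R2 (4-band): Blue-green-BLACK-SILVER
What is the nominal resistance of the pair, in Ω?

203 Ω

R1: brown, orange, grey → 138; black ×1 → 138 Ω.
R2: blue, green → 65; black ×1 → 65 Ω.
Series: 138 + 65 = 203 Ω.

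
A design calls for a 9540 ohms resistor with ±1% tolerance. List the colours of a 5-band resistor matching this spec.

9540 Ω = 954 × 10^1.
9 → white
5 → green
4 → yellow
Multiplier 10^1 → brown.
±1% tolerance → brown.

white, green, yellow, brown, brown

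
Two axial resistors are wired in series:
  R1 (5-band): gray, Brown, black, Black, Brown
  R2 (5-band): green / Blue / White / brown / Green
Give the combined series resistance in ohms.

R1: grey, brown, black → 810; black ×1 → 810 Ω.
R2: green, blue, white → 569; brown ×10 → 5690 Ω.
Series: 810 + 5690 = 6500 Ω.

6500 Ω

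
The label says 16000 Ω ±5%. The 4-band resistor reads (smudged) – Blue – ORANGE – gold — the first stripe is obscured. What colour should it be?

16000 Ω = 16 × 10^3.
The first band gives digit 1 of the significand, and 1 is brown.

brown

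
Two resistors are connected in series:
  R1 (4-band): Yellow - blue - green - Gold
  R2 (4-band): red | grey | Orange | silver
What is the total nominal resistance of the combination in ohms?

4628000 Ω

R1: yellow, blue → 46; green ×10^5 → 4600000 Ω.
R2: red, grey → 28; orange ×10^3 → 28000 Ω.
Series: 4600000 + 28000 = 4628000 Ω.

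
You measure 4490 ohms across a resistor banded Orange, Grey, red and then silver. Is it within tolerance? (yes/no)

Orange → 3 (first significant figure)
Grey → 8 (second significant figure)
Red → ×10^2 multiplier
Silver → ±10% tolerance
38 × 100 = 3800 Ω
Allowed range: 3420 Ω to 4180 Ω.
4490 ohms lies outside that range.

no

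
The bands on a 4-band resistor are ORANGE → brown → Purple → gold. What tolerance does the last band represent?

The last band, gold, is the tolerance band.
Gold corresponds to ±5%.

±5%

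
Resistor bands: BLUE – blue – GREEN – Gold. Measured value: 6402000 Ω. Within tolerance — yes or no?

yes

Blue → 6 (first significant figure)
Blue → 6 (second significant figure)
Green → ×10^5 multiplier
Gold → ±5% tolerance
66 × 100000 = 6600000 Ω
Allowed range: 6270000 Ω to 6930000 Ω.
6402000 Ω lies inside that range.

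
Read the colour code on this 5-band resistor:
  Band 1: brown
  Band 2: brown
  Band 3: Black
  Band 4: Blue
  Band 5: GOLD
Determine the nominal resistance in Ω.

Brown → 1 (first significant figure)
Brown → 1 (second significant figure)
Black → 0 (third significant figure)
Blue → ×10^6 multiplier
110 × 1000000 = 110000000 Ω

110000000 Ω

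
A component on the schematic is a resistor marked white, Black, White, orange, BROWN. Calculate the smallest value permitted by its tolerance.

899910 Ω

White → 9 (first significant figure)
Black → 0 (second significant figure)
White → 9 (third significant figure)
Orange → ×10^3 multiplier
Brown → ±1% tolerance
909 × 1000 = 909000 Ω
Smallest = 909000 × (1 − 1/100) = 899910 Ω.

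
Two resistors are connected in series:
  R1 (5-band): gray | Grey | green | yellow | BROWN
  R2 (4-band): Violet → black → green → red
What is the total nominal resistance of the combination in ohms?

R1: grey, grey, green → 885; yellow ×10^4 → 8850000 Ω.
R2: violet, black → 70; green ×10^5 → 7000000 Ω.
Series: 8850000 + 7000000 = 15850000 Ω.

15850000 Ω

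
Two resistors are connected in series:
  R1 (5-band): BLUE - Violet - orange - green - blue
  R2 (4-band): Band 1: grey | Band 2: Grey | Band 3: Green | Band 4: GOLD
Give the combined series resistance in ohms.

76100000 Ω

R1: blue, violet, orange → 673; green ×10^5 → 67300000 Ω.
R2: grey, grey → 88; green ×10^5 → 8800000 Ω.
Series: 67300000 + 8800000 = 76100000 Ω.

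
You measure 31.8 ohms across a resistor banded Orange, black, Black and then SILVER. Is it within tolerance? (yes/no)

yes

Orange → 3 (first significant figure)
Black → 0 (second significant figure)
Black → ×1 multiplier
Silver → ±10% tolerance
30 × 1 = 30 Ω
Allowed range: 27 Ω to 33 Ω.
31.8 ohms lies inside that range.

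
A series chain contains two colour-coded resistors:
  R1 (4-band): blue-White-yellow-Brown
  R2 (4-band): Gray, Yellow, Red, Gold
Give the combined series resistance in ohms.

R1: blue, white → 69; yellow ×10^4 → 690000 Ω.
R2: grey, yellow → 84; red ×10^2 → 8400 Ω.
Series: 690000 + 8400 = 698400 Ω.

698400 Ω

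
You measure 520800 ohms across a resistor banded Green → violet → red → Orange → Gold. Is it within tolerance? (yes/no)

Green → 5 (first significant figure)
Violet → 7 (second significant figure)
Red → 2 (third significant figure)
Orange → ×10^3 multiplier
Gold → ±5% tolerance
572 × 1000 = 572000 Ω
Allowed range: 543400 Ω to 600600 Ω.
520800 ohms lies outside that range.

no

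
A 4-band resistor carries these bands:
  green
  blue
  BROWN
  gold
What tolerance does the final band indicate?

The last band, gold, is the tolerance band.
Gold corresponds to ±5%.

±5%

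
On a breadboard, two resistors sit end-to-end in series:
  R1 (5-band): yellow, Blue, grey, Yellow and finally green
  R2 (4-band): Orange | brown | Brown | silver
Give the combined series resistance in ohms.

4680310 Ω

R1: yellow, blue, grey → 468; yellow ×10^4 → 4680000 Ω.
R2: orange, brown → 31; brown ×10 → 310 Ω.
Series: 4680000 + 310 = 4680310 Ω.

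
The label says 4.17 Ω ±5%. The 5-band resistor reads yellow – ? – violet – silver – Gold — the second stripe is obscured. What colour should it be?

brown

4.17 Ω = 417 × 10^-2.
The second band gives digit 1 of the significand, and 1 is brown.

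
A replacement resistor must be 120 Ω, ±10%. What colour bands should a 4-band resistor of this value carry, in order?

brown, red, brown, silver

120 Ω = 12 × 10^1.
1 → brown
2 → red
Multiplier 10^1 → brown.
±10% tolerance → silver.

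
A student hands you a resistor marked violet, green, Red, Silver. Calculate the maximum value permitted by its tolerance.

Violet → 7 (first significant figure)
Green → 5 (second significant figure)
Red → ×10^2 multiplier
Silver → ±10% tolerance
75 × 100 = 7500 Ω
Maximum = 7500 × (1 + 10/100) = 8250 Ω.

8250 Ω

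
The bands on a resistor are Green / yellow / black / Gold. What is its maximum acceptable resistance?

56.7 Ω

Green → 5 (first significant figure)
Yellow → 4 (second significant figure)
Black → ×1 multiplier
Gold → ±5% tolerance
54 × 1 = 54 Ω
Maximum = 54 × (1 + 5/100) = 56.7 Ω.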